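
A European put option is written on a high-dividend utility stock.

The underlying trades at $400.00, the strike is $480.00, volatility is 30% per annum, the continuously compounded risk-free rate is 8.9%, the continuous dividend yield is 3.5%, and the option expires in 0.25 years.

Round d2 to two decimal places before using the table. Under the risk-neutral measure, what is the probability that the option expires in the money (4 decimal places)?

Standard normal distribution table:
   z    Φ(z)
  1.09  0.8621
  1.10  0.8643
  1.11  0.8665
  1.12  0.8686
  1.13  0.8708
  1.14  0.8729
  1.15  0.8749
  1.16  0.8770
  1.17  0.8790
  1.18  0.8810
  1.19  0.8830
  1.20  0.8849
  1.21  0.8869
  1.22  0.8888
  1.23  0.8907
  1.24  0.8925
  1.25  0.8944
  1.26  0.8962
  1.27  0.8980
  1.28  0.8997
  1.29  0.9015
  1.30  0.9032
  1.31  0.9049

σ√T = 0.3 × 0.5000 = 0.1500
ln(S/K) + (r − q + σ²/2)T = ln(400/480) + (0.089 − 0.035 + 0.3²/2)·0.25 = -0.1823 + 0.0247 = -0.1576
d₁ = -0.1576 / 0.1500 = -1.0505 ⇒ -1.05
d₂ = d₁ − σ√T = -1.0505 − 0.1500 = -1.2005 ⇒ -1.20
Risk-neutral Pr[S_T < K] = N(−d₂) = N(1.20) = 0.8849

0.8849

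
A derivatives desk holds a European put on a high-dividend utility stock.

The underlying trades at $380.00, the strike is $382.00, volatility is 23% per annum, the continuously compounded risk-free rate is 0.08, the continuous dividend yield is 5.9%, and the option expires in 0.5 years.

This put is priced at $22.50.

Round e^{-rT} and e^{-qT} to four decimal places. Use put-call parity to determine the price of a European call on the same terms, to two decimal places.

exp(−qT) = exp(−0.059·0.5) = 0.9709;  exp(−rT) = exp(−0.08·0.5) = 0.9608
Put-call parity: C − P = S·e^(−qT) − K·e^(−rT) = 380·0.9709 − 382·0.9608 = 368.9420 − 367.0256 = 1.9164
C = P + (C − P) = 22.50 + (1.9164) = 24.4164

$24.42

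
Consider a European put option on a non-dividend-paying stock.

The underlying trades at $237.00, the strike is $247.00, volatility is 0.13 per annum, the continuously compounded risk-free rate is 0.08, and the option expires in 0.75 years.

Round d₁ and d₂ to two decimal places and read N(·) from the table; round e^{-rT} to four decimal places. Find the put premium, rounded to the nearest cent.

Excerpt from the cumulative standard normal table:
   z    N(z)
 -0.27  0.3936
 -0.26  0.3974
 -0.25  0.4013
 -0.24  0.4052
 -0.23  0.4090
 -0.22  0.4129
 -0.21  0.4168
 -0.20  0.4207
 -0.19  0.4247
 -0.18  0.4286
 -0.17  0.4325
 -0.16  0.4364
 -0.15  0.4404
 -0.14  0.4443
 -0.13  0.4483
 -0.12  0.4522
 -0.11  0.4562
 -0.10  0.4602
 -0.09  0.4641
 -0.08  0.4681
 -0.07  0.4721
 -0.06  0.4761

$8.27

σ√T = 0.13 × 0.8660 = 0.1126
ln(S/K) + (r + σ²/2)T = ln(237/247) + (0.08 + 0.13²/2)·0.75 = -0.0413 + 0.0663 = 0.0250
d₁ = 0.0250 / 0.1126 = 0.2221 → 0.22
d₂ = d₁ − σ√T = 0.2221 − 0.1126 = 0.1096 → 0.11
exp(−rT) = exp(−0.08·0.75) = 0.9418
P = 247·0.9418·N(-0.11) − 237·N(-0.22) = 247·0.9418·0.4562 − 237·0.4129 = 106.1233 − 97.8573 = 8.2660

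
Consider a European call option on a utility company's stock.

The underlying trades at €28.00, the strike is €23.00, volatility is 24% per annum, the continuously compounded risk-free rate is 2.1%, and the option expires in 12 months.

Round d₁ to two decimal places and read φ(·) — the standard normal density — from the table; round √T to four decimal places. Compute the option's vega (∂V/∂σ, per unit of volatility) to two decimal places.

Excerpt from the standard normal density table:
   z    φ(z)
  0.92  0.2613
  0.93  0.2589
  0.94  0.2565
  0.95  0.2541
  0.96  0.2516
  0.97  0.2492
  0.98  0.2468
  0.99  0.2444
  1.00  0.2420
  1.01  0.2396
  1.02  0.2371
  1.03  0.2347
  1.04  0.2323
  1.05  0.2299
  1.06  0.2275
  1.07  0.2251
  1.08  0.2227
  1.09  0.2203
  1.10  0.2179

6.57

T = 1;  σ√T = 0.2400
d₁ = [ln(28/23) + (0.021 + ½·0.24²)·1] / (σ√T) = (0.1967 + 0.0498) / 0.2400 = 1.0271 → 1.03
√T = √1 = 1.0000
φ(d₁) = φ(1.03) = 0.2347
vega = S·φ(d₁)·√T = 28·0.2347·1.0000 = 6.5716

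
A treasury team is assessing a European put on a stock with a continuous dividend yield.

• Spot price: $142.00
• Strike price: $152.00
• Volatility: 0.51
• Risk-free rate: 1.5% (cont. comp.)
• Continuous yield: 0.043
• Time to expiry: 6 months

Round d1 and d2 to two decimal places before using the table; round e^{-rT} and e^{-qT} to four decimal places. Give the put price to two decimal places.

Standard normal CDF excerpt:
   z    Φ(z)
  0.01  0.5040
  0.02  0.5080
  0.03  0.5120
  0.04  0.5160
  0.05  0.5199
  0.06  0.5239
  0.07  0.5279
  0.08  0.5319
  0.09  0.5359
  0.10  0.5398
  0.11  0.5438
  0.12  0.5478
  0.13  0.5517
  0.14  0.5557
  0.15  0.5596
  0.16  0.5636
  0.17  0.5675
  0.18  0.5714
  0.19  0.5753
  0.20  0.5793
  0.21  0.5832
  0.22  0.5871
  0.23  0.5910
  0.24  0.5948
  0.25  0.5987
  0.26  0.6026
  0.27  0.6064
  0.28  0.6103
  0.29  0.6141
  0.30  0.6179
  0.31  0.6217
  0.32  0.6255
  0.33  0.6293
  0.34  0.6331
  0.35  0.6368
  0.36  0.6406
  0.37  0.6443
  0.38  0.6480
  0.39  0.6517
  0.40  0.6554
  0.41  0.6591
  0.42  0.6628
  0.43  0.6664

σ√T = 0.51·√0.5 = 0.3606
d₁ = [ln(142/152) + (0.015 − 0.043 + 0.51²/2)·0.5] / 0.3606 = [-0.0681 + 0.0510] / 0.3606 = -0.0472 ⇒ -0.05
d₂ = d₁ − σ√T = -0.0472 − 0.3606 = -0.4078 ⇒ -0.41
exp(−qT) = exp(−0.043·0.5) = 0.9787;  exp(−rT) = exp(−0.015·0.5) = 0.9925
N(−d₂) = N(0.41) = 0.6591;  N(−d₁) = N(0.05) = 0.5199
P = 152·0.9925·0.6591 − 142·0.9787·0.5199 = 99.4318 − 72.2533 = 27.1785

$27.18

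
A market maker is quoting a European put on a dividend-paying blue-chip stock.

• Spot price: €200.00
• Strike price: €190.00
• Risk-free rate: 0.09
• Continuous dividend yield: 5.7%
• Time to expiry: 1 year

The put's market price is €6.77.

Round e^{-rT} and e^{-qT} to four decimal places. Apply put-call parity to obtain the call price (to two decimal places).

€22.05

e^(−qT) = e^(−0.057·1) = 0.9446;  e^(−rT) = e^(−0.09·1) = 0.9139
Put-call parity: C − P = S·e^(−qT) − K·e^(−rT) = 200·0.9446 − 190·0.9139 = 188.9200 − 173.6410 = 15.2790
C = P + (C − P) = 6.77 + (15.2790) = 22.0490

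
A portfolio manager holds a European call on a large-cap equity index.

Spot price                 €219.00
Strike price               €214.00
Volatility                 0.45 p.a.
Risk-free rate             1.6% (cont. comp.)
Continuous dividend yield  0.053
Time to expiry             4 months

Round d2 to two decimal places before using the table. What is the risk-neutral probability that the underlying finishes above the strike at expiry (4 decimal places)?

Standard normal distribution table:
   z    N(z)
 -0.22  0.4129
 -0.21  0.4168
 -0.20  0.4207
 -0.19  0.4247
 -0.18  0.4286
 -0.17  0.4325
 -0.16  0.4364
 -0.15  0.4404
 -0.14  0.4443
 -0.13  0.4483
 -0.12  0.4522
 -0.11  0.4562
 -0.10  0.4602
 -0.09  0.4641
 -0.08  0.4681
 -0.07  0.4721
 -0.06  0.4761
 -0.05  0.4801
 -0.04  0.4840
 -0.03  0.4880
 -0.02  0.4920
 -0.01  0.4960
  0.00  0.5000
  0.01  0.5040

σ√T = 0.45 × 0.5774 = 0.2598
ln(S/K) + (r − q + σ²/2)T = ln(219/214) + (0.016 − 0.053 + 0.45²/2)·0.3333 = 0.0231 + 0.0214 = 0.0445
d₁ = 0.0445 / 0.2598 = 0.1713 ⇒ 0.17
d₂ = d₁ − σ√T = 0.1713 − 0.2598 = -0.0885 ⇒ -0.09
Risk-neutral Pr[S_T > K] = N(d₂) = N(-0.09) = 0.4641

0.4641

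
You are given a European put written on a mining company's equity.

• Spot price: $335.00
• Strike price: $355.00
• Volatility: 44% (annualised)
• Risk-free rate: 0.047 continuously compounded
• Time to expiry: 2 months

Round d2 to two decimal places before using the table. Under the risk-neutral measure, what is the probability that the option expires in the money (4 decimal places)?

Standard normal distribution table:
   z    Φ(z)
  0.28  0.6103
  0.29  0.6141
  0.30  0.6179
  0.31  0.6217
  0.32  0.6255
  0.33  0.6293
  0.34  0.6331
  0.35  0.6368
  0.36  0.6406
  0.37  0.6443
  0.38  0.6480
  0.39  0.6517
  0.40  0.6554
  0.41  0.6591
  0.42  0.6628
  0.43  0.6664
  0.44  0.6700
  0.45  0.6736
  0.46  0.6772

σ√T = 0.44 × 0.4082 = 0.1796
d₁ = [ln(335/355) + (0.047 + 0.44²/2)·0.1667] / 0.1796 = [-0.0580 + 0.0240] / 0.1796 = -0.1894 ⇒ -0.19
d₂ = d₁ − σ√T = -0.1894 − 0.1796 = -0.3690 ⇒ -0.37
Pr(exercise) under Q = N(−d₂) = N(0.37) = 0.6443

0.6443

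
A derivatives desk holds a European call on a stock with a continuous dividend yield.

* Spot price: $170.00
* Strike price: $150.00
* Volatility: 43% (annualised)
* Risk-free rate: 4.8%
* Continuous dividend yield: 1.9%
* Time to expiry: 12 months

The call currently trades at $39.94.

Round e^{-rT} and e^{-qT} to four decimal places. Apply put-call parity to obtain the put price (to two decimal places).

e^(−qT) = e^(−0.019·1) = 0.9812;  e^(−rT) = e^(−0.048·1) = 0.9531
Put-call parity: C − P = S·e^(−qT) − K·e^(−rT) = 170·0.9812 − 150·0.9531 = 166.8040 − 142.9650 = 23.8390
P = C − (C − P) = 39.94 − (23.8390) = 16.1010

$16.10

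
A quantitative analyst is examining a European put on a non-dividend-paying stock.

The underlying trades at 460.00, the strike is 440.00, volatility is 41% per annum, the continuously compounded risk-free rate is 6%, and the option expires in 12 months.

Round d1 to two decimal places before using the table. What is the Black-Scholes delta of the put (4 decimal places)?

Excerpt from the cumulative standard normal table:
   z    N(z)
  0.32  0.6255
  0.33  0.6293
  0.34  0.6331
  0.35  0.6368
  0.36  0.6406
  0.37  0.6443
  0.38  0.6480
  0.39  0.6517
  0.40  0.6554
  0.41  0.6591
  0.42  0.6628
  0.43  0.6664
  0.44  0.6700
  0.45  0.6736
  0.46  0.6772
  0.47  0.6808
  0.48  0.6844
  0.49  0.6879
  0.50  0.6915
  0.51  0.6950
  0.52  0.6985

-0.3228

σ√T = 0.41 × 1.0000 = 0.4100
ln(S/K) + (r + σ²/2)T = ln(460/440) + (0.06 + 0.41²/2)·1 = 0.0445 + 0.1440 = 0.1885
d₁ = 0.1885 / 0.4100 = 0.4598 → 0.46
N(d₁) = N(0.46) = 0.6772
Δ_put = N(d₁) − 1 = 0.6772 − 1 = -0.3228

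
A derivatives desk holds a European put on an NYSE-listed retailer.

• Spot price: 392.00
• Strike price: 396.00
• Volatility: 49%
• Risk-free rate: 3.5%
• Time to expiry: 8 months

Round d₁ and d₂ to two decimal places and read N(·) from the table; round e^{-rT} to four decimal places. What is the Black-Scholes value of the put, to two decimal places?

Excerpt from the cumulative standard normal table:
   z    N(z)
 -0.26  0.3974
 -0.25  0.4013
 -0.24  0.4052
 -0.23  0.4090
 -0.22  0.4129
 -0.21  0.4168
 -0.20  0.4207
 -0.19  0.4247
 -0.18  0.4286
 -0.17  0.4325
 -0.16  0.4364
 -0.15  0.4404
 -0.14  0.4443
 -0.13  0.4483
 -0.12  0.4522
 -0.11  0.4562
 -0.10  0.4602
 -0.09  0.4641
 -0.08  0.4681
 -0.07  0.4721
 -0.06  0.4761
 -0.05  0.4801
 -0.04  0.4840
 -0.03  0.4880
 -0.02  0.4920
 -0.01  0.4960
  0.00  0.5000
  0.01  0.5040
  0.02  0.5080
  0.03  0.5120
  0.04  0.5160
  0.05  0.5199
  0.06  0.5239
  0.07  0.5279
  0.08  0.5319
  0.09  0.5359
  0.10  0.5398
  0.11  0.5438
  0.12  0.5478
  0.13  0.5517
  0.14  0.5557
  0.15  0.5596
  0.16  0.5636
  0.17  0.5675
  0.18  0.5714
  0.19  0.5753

59.21

T = 0.6667;  σ√T = 0.4001
d₁ = [ln(392/396) + (0.035 + 0.49²/2)·0.6667] / 0.4001 = [-0.0102 + 0.1034] / 0.4001 = 0.2330 ≈ 0.23
d₂ = d₁ − σ√T = 0.2330 − 0.4001 = -0.1671 ≈ -0.17
e^(−rT) = e^(−0.035·0.6667) = 0.9769
P = 396·0.9769·N(0.17) − 392·N(-0.23) = 396·0.9769·0.5675 − 392·0.4090 = 219.5387 − 160.3280 = 59.2107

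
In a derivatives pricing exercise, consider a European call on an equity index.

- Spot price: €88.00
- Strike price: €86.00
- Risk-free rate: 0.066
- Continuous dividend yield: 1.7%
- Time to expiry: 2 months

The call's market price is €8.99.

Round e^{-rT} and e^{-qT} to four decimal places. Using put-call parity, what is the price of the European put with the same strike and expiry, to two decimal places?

€6.30

exp(−qT) = exp(−0.017·0.1667) = 0.9972;  exp(−rT) = exp(−0.066·0.1667) = 0.9891
Put-call parity: C − P = S·e^(−qT) − K·e^(−rT) = 88·0.9972 − 86·0.9891 = 87.7536 − 85.0626 = 2.6910
P = C − (C − P) = 8.99 − (2.6910) = 6.2990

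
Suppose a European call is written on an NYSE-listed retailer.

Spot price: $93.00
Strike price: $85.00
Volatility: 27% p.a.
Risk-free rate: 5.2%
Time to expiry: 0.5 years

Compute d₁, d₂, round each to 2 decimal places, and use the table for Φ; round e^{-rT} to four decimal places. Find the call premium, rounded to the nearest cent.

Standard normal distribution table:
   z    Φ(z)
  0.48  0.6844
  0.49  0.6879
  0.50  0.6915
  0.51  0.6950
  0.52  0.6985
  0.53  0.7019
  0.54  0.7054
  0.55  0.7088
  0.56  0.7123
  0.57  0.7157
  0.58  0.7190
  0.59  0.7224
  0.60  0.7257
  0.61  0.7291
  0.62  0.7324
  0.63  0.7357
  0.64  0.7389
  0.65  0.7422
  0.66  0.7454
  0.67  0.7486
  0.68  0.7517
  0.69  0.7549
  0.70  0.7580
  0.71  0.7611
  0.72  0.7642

σ√T = 0.27 × 0.7071 = 0.1909
d₁ = [ln(93/85) + (0.052 + 0.27²/2)·0.5] / 0.1909 = [0.0899 + 0.0442] / 0.1909 = 0.7028 which rounds to 0.70
d₂ = d₁ − σ√T = 0.7028 − 0.1909 = 0.5119 which rounds to 0.51
exp(−rT) = exp(−0.052·0.5) = 0.9743
N(d₁) = N(0.70) = 0.7580;  N(d₂) = N(0.51) = 0.6950
C = 93·0.7580 − 85·0.9743·0.6950 = 70.4940 − 57.5568 = 12.9372

$12.94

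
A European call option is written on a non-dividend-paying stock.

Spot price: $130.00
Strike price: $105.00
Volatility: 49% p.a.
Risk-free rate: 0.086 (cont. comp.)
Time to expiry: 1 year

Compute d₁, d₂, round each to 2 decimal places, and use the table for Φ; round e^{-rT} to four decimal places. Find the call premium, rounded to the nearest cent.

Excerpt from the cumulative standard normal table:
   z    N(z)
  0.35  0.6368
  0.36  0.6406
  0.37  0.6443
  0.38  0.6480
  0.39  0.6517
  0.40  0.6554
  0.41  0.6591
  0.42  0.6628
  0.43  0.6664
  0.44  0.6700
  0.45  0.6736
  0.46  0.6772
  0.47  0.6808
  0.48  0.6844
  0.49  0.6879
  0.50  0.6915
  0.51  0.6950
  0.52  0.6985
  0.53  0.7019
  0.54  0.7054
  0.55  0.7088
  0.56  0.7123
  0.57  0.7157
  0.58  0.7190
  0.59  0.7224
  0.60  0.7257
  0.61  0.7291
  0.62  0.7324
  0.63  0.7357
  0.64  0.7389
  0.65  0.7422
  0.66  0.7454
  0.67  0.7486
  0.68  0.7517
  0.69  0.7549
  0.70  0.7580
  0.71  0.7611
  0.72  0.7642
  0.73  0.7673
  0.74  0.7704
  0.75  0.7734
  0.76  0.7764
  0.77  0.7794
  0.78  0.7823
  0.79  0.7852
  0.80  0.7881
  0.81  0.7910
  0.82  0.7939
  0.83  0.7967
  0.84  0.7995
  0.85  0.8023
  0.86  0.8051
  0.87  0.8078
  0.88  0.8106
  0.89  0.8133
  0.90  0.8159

$42.59

σ√T = 0.49·√1 = 0.4900
d₁ = [ln(130/105) + (0.086 + ½·0.49²)·1] / (σ√T) = (0.2136 + 0.2060) / 0.4900 = 0.8564 ⇒ 0.86
d₂ = 0.8564 − 0.4900 = 0.3664 ⇒ 0.37
exp(−rT) = exp(−0.086·1) = 0.9176
N(d₁) = N(0.86) = 0.8051;  N(d₂) = N(0.37) = 0.6443
C = 130·0.8051 − 105·0.9176·0.6443 = 104.6630 − 62.0770 = 42.5860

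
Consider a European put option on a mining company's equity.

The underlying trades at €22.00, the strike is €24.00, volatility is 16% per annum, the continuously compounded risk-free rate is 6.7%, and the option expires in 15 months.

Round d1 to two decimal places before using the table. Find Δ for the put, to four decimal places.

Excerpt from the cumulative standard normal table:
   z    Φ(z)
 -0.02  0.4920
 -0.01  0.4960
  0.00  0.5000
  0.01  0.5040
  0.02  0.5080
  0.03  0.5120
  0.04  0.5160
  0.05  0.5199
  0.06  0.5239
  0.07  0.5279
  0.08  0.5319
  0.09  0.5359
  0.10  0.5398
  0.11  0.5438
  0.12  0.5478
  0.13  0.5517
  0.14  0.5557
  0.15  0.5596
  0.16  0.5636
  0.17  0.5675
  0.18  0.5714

-0.4721

T = 1.25;  σ√T = 0.1789
d₁ = [ln(22/24) + (0.067 + 0.16²/2)·1.25] / 0.1789 = [-0.0870 + 0.0998] / 0.1789 = 0.0712 which rounds to 0.07
N(d₁) = N(0.07) = 0.5279
Δ_put = N(d₁) − 1 = 0.5279 − 1 = -0.4721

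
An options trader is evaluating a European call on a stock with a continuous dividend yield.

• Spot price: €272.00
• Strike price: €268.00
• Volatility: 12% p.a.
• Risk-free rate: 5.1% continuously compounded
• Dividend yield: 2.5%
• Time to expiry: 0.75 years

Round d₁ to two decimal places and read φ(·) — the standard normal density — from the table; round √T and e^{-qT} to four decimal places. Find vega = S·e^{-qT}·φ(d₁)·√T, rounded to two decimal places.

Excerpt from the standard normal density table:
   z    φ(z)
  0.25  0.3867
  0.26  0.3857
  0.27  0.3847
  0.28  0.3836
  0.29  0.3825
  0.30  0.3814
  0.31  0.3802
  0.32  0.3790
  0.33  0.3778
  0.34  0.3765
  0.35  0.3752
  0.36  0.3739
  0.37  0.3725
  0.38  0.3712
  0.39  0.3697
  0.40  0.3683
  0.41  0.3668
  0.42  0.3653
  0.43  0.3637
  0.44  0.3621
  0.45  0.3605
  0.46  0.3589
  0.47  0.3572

85.81

T = 0.75;  σ√T = 0.1039
d₁ = [ln(272/268) + (0.051 − 0.025 + 0.12²/2)·0.75] / 0.1039 = [0.0148 + 0.0249] / 0.1039 = 0.3822 → 0.38
√T = √0.75 = 0.8660
φ(d₁) = φ(0.38) = 0.3712
e^(−qT) = e^(−0.025·0.75) = 0.9814
vega = S·e^(−qT)·φ(d₁)·√T = 272·0.9814·0.3712·0.8660 = 85.8106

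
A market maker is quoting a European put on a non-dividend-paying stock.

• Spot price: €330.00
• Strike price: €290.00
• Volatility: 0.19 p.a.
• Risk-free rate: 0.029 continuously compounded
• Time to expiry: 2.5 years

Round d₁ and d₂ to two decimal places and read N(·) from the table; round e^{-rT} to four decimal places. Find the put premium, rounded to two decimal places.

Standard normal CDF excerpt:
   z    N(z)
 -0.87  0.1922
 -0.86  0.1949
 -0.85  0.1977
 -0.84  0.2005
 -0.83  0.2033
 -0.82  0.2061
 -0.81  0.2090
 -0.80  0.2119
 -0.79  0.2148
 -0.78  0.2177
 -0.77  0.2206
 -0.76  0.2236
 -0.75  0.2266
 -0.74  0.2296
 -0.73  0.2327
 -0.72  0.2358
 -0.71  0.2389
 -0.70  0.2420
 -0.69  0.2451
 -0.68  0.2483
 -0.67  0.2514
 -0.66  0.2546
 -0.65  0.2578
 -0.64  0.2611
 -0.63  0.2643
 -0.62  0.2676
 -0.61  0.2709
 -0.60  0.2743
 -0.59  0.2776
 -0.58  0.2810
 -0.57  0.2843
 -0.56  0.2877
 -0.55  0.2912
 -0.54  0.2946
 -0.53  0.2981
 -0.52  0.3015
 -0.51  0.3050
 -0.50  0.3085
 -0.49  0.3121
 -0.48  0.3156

€13.31

σ√T = 0.19 × 1.5811 = 0.3004
d₁ = [ln(330/290) + (0.029 + ½·0.19²)·2.5] / (σ√T) = (0.1292 + 0.1176) / 0.3004 = 0.8216 ≈ 0.82
d₂ = 0.8216 − 0.3004 = 0.5212 ≈ 0.52
exp(−rT) = exp(−0.029·2.5) = 0.9301
N(−d₂) = N(-0.52) = 0.3015;  N(−d₁) = N(-0.82) = 0.2061
P = 290·0.9301·0.3015 − 330·0.2061 = 81.3233 − 68.0130 = 13.3103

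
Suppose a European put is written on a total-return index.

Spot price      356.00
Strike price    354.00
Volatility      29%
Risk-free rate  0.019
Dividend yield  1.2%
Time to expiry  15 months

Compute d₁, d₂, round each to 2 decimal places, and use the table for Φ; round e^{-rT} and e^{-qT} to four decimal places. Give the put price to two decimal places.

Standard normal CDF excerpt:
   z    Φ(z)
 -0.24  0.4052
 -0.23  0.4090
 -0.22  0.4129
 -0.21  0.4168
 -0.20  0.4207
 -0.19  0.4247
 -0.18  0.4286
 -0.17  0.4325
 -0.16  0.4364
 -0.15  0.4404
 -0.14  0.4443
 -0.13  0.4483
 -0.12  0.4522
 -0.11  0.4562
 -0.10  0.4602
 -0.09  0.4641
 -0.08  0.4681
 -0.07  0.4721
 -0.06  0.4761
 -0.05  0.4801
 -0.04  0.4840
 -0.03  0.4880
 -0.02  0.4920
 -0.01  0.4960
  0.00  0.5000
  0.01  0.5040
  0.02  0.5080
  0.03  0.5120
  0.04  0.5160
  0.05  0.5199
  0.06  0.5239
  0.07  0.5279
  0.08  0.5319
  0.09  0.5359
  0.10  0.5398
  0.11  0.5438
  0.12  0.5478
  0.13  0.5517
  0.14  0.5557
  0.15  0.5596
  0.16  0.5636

43.19

T = 1.25;  σ√T = 0.3242
d₁ = [ln(356/354) + (0.019 − 0.012 + 0.29²/2)·1.25] / 0.3242 = [0.0056 + 0.0613] / 0.3242 = 0.2065 → 0.21
d₂ = d₁ − σ√T = 0.2065 − 0.3242 = -0.1178 → -0.12
exp(−qT) = exp(−0.012·1.25) = 0.9851;  exp(−rT) = exp(−0.019·1.25) = 0.9765
P = 354·0.9765·N(0.12) − 356·0.9851·N(-0.21) = 354·0.9765·0.5478 − 356·0.9851·0.4168 = 189.3641 − 146.1699 = 43.1941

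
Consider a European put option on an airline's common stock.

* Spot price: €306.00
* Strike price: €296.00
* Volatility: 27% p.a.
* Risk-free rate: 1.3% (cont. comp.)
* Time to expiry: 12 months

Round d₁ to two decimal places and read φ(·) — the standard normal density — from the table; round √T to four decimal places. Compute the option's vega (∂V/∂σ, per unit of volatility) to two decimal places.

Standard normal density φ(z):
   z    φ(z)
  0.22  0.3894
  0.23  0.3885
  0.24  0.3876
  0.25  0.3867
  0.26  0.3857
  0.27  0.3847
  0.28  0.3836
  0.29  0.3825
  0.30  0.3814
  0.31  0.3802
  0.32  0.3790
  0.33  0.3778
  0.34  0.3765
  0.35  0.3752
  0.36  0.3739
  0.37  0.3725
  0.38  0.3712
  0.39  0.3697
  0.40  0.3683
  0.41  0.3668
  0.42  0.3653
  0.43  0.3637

116.34

σ√T = 0.27·√1 = 0.2700
ln(S/K) + (r + σ²/2)T = ln(306/296) + (0.013 + 0.27²/2)·1 = 0.0332 + 0.0495 = 0.0827
d₁ = 0.0827 / 0.2700 = 0.3062 which rounds to 0.31
√T = √1 = 1.0000
φ(d₁) = φ(0.31) = 0.3802
vega = S·φ(d₁)·√T = 306·0.3802·1.0000 = 116.3412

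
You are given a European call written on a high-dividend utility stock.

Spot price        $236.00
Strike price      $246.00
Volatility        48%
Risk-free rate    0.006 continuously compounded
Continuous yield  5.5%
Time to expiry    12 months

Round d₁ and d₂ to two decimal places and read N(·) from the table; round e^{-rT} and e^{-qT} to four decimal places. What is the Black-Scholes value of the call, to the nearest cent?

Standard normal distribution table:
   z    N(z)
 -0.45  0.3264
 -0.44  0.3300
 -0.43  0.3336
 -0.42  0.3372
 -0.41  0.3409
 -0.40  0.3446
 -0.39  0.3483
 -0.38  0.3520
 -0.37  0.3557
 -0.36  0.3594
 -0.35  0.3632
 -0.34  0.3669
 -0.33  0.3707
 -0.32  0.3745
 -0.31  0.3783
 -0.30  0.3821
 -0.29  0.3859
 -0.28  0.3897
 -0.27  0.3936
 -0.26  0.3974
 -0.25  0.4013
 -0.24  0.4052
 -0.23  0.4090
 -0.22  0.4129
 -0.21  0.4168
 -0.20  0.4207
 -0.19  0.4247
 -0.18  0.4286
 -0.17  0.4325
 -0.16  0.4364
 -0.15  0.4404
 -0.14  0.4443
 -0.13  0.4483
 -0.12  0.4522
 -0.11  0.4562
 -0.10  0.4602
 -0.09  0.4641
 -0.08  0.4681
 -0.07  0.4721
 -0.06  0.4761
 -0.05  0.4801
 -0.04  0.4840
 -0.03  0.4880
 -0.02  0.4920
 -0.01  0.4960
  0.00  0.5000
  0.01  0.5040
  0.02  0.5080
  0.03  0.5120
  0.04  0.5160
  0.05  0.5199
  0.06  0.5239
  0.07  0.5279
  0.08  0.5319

T = 1;  σ√T = 0.4800
d₁ = [ln(236/246) + (0.006 − 0.055 + ½·0.48²)·1] / (σ√T) = (-0.0415 + 0.0662) / 0.4800 = 0.0515 which rounds to 0.05
d₂ = 0.0515 − 0.4800 = -0.4285 which rounds to -0.43
exp(−qT) = exp(−0.055·1) = 0.9465;  exp(−rT) = exp(−0.006·1) = 0.9940
N(d₁) = N(0.05) = 0.5199;  N(d₂) = N(-0.43) = 0.3336
C = 236·0.9465·0.5199 − 246·0.9940·0.3336 = 116.1321 − 81.5732 = 34.5589

$34.56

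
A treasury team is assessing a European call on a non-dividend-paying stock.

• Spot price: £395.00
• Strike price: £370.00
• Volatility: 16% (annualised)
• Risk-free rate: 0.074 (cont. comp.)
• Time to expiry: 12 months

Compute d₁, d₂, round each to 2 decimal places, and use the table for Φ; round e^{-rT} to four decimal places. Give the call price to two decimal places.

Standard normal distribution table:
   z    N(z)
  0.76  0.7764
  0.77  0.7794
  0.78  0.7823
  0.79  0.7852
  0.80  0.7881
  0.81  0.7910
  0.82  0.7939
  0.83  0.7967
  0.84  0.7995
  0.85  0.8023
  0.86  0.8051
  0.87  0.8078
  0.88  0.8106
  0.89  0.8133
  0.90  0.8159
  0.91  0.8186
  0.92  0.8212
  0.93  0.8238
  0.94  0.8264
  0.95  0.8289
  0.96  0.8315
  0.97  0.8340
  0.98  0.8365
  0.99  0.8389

£57.61

σ√T = 0.16·√1 = 0.1600
d₁ = [ln(395/370) + (0.074 + 0.16²/2)·1] / 0.1600 = [0.0654 + 0.0868] / 0.1600 = 0.9511 ≈ 0.95
d₂ = d₁ − σ√T = 0.9511 − 0.1600 = 0.7911 ≈ 0.79
e^(−rT) = e^(−0.074·1) = 0.9287
C = 395·N(0.95) − 370·0.9287·N(0.79) = 395·0.8289 − 370·0.9287·0.7852 = 327.4155 − 269.8096 = 57.6059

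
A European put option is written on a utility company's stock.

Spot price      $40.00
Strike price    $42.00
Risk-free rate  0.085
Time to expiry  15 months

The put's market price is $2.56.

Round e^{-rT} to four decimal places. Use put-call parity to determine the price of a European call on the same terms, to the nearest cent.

$4.79

e^(−rT) = e^(−0.085·1.25) = 0.8992
Put-call parity: C − P = S − K·e^(−rT) = 40 − 42·0.8992 = 40 − 37.7664 = 2.2336
C = P + (C − P) = 2.56 + (2.2336) = 4.7936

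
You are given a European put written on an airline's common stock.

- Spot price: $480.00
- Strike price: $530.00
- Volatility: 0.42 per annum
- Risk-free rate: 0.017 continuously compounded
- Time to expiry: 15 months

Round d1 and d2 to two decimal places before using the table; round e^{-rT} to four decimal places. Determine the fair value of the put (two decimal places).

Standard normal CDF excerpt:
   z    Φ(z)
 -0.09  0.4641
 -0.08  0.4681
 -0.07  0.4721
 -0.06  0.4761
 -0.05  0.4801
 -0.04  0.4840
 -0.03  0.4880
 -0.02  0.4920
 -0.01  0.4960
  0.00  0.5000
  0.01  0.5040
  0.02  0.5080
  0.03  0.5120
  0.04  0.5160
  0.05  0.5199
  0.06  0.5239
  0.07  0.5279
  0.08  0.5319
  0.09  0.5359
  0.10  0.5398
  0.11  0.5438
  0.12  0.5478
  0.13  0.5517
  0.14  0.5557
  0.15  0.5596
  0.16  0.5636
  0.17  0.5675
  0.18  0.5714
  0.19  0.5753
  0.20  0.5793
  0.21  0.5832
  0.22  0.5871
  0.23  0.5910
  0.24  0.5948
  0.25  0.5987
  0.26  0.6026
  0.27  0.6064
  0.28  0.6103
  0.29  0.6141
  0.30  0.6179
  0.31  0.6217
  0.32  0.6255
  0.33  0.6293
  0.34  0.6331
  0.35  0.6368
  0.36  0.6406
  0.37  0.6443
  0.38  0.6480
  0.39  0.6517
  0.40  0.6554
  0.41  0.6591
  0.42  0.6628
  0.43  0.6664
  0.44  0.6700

$113.46

σ√T = 0.42 × 1.1180 = 0.4696
d₁ = [ln(480/530) + (0.017 + ½·0.42²)·1.25] / (σ√T) = (-0.0991 + 0.1315) / 0.4696 = 0.0690 → 0.07
d₂ = 0.0690 − 0.4696 = -0.4006 → -0.40
e^(−rT) = e^(−0.017·1.25) = 0.9790
N(−d₂) = N(0.40) = 0.6554;  N(−d₁) = N(-0.07) = 0.4721
P = 530·0.9790·0.6554 − 480·0.4721 = 340.0674 − 226.6080 = 113.4594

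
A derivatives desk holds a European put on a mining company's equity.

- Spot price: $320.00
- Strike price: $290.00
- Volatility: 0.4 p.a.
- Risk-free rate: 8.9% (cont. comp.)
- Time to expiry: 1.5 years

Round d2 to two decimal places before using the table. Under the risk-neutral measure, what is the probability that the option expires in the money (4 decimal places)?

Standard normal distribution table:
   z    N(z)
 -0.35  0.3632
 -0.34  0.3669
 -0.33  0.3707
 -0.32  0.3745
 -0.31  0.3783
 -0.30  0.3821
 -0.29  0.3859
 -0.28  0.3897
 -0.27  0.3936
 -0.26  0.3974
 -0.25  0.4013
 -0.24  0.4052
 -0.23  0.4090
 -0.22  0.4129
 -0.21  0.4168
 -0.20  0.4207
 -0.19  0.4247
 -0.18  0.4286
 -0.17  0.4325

0.4090

T = 1.5;  σ√T = 0.4899
d₁ = [ln(320/290) + (0.089 + 0.4²/2)·1.5] / 0.4899 = [0.0984 + 0.2535] / 0.4899 = 0.7184 ≈ 0.72
d₂ = d₁ − σ√T = 0.7184 − 0.4899 = 0.2285 ≈ 0.23
Pr(exercise) under Q = N(−d₂) = N(-0.23) = 0.4090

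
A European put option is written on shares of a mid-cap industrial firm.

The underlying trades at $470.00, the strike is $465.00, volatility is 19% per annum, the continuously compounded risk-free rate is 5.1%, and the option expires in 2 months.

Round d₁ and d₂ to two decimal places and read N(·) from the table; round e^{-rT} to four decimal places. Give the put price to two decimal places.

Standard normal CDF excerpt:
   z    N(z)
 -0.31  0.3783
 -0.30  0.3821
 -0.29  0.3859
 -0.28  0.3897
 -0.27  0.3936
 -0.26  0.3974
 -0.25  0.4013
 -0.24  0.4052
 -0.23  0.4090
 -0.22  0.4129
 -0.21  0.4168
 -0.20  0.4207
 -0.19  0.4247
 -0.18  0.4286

$10.79

σ√T = 0.19·√0.1667 = 0.0776
ln(S/K) + (r + σ²/2)T = ln(470/465) + (0.051 + 0.19²/2)·0.1667 = 0.0107 + 0.0115 = 0.0222
d₁ = 0.0222 / 0.0776 = 0.2863 → 0.29
d₂ = d₁ − σ√T = 0.2863 − 0.0776 = 0.2087 → 0.21
exp(−rT) = exp(−0.051·0.1667) = 0.9915
P = 465·0.9915·N(-0.21) − 470·N(-0.29) = 465·0.9915·0.4168 − 470·0.3859 = 192.1646 − 181.3730 = 10.7916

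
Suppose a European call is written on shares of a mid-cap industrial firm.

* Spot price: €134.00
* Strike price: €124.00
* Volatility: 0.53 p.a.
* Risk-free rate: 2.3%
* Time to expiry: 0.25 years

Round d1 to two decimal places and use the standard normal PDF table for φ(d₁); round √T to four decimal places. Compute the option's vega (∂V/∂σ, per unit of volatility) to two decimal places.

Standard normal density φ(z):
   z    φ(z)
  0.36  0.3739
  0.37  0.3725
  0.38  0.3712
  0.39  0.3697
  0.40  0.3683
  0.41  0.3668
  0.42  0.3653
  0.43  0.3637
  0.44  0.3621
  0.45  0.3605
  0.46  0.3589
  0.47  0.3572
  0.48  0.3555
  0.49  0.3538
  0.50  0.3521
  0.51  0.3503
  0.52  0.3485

24.15

σ√T = 0.53 × 0.5000 = 0.2650
d₁ = [ln(134/124) + (0.023 + ½·0.53²)·0.25] / (σ√T) = (0.0776 + 0.0409) / 0.2650 = 0.4469 ≈ 0.45
√T = √0.25 = 0.5000
φ(d₁) = φ(0.45) = 0.3605
vega = S·φ(d₁)·√T = 134·0.3605·0.5000 = 24.1535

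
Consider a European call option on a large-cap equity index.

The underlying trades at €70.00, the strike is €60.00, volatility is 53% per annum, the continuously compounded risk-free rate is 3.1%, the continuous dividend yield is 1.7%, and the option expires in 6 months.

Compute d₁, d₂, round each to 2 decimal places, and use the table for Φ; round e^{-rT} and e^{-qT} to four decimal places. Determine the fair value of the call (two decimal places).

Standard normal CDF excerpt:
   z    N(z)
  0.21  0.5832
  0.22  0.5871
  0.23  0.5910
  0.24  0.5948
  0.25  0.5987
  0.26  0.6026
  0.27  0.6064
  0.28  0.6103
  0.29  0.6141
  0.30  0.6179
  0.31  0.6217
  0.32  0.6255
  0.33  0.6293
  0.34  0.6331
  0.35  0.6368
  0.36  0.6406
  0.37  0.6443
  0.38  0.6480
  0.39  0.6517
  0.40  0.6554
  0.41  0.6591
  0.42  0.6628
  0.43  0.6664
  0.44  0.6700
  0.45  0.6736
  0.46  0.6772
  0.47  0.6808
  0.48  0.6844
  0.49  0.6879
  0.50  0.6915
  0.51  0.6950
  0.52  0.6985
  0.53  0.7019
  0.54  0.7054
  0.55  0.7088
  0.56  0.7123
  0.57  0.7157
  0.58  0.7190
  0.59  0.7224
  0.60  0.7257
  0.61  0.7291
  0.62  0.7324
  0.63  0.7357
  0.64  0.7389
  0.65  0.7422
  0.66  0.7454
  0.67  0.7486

σ√T = 0.53 × 0.7071 = 0.3748
d₁ = [ln(70/60) + (0.031 − 0.017 + 0.53²/2)·0.5] / 0.3748 = [0.1542 + 0.0772] / 0.3748 = 0.6174 which rounds to 0.62
d₂ = d₁ − σ√T = 0.6174 − 0.3748 = 0.2426 which rounds to 0.24
e^(−qT) = e^(−0.017·0.5) = 0.9915;  e^(−rT) = e^(−0.031·0.5) = 0.9846
N(d₁) = N(0.62) = 0.7324;  N(d₂) = N(0.24) = 0.5948
C = 70·0.9915·0.7324 − 60·0.9846·0.5948 = 50.8322 − 35.1384 = 15.6938

€15.69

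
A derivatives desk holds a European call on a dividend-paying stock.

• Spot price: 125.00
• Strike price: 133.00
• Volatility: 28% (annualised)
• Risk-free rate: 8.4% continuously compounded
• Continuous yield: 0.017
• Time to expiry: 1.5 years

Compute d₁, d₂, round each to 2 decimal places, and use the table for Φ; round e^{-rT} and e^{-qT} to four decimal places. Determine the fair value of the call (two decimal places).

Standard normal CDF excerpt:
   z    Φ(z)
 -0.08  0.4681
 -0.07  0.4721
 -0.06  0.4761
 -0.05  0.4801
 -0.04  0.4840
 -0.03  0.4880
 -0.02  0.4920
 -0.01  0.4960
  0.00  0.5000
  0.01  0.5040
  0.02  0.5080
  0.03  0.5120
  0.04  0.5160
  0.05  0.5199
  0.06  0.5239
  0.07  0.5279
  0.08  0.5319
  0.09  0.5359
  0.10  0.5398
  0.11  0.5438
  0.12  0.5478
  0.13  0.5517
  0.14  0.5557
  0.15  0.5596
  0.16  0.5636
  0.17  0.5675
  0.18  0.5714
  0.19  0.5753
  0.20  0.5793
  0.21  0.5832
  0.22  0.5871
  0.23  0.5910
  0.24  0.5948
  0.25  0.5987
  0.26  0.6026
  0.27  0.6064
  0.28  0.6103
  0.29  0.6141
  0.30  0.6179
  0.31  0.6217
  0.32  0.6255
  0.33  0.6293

T = 1.5;  σ√T = 0.3429
d₁ = [ln(125/133) + (0.084 − 0.017 + ½·0.28²)·1.5] / (σ√T) = (-0.0620 + 0.1593) / 0.3429 = 0.2836 → 0.28
d₂ = 0.2836 − 0.3429 = -0.0593 → -0.06
exp(−qT) = exp(−0.017·1.5) = 0.9748;  exp(−rT) = exp(−0.084·1.5) = 0.8816
N(d₁) = N(0.28) = 0.6103;  N(d₂) = N(-0.06) = 0.4761
C = 125·0.9748·0.6103 − 133·0.8816·0.4761 = 74.3651 − 55.8241 = 18.5410

18.54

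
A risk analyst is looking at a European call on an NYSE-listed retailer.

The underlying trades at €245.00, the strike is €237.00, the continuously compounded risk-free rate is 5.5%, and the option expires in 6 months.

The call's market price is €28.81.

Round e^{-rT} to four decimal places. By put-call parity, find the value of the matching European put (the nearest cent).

€14.39

exp(−rT) = exp(−0.055·0.5) = 0.9729
Put-call parity: C − P = S − K·e^(−rT) = 245 − 237·0.9729 = 245 − 230.5773 = 14.4227
P = C − (C − P) = 28.81 − (14.4227) = 14.3873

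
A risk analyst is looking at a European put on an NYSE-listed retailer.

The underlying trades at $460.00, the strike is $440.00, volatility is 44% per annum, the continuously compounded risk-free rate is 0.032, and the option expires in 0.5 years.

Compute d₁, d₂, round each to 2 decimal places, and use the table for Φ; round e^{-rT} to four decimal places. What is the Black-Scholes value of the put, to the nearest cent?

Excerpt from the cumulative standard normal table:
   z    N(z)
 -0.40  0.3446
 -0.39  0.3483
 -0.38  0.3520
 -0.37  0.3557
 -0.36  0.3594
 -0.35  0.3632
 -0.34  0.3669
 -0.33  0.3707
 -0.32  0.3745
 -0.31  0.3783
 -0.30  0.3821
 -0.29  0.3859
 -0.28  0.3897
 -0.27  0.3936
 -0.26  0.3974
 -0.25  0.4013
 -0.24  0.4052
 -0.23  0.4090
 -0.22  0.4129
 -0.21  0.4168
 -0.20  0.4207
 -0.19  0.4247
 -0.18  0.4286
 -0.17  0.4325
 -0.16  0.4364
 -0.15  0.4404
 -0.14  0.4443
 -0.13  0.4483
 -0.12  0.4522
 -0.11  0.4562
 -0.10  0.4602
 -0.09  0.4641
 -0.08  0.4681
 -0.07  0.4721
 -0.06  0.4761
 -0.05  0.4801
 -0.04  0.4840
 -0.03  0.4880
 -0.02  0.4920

$42.50

σ√T = 0.44·√0.5 = 0.3111
d₁ = [ln(460/440) + (0.032 + ½·0.44²)·0.5] / (σ√T) = (0.0445 + 0.0644) / 0.3111 = 0.3499 ⇒ 0.35
d₂ = 0.3499 − 0.3111 = 0.0387 ⇒ 0.04
exp(−rT) = exp(−0.032·0.5) = 0.9841
N(−d₂) = N(-0.04) = 0.4840;  N(−d₁) = N(-0.35) = 0.3632
P = 440·0.9841·0.4840 − 460·0.3632 = 209.5739 − 167.0720 = 42.5019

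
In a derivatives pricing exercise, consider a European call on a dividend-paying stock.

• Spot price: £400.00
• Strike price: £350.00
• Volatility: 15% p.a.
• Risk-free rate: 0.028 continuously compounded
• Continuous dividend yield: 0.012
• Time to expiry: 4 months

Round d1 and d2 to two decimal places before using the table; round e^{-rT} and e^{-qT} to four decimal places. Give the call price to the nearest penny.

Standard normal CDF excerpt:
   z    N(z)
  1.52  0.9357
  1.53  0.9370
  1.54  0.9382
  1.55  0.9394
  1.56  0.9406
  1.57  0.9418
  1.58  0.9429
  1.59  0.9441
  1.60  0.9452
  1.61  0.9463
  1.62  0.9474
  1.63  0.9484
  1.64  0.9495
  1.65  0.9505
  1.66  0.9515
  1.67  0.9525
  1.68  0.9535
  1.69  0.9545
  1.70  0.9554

£52.53

σ√T = 0.15·√0.3333 = 0.0866
ln(S/K) + (r − q + σ²/2)T = ln(400/350) + (0.028 − 0.012 + 0.15²/2)·0.3333 = 0.1335 + 0.0091 = 0.1426
d₁ = 0.1426 / 0.0866 = 1.6468 → 1.65
d₂ = d₁ − σ√T = 1.6468 − 0.0866 = 1.5602 → 1.56
e^(−qT) = e^(−0.012·0.3333) = 0.9960;  e^(−rT) = e^(−0.028·0.3333) = 0.9907
N(d₁) = N(1.65) = 0.9505;  N(d₂) = N(1.56) = 0.9406
C = 400·0.9960·0.9505 − 350·0.9907·0.9406 = 378.6792 − 326.1483 = 52.5309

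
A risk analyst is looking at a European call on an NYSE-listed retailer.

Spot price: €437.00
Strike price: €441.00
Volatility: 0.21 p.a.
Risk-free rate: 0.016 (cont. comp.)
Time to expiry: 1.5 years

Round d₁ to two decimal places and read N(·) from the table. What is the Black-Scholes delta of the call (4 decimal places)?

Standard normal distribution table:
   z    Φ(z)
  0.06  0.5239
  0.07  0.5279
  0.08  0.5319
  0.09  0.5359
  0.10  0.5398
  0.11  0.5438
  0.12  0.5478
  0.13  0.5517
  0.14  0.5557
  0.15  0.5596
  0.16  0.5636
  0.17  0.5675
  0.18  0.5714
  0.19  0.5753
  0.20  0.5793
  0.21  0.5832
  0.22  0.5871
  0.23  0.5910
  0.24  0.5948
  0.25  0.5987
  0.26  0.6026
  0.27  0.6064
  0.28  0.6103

σ√T = 0.21 × 1.2247 = 0.2572
d₁ = [ln(437/441) + (0.016 + 0.21²/2)·1.5] / 0.2572 = [-0.0091 + 0.0571] / 0.2572 = 0.1865 ≈ 0.19
N(d₁) = N(0.19) = 0.5753
Δ_call = N(d₁) = 0.5753

0.5753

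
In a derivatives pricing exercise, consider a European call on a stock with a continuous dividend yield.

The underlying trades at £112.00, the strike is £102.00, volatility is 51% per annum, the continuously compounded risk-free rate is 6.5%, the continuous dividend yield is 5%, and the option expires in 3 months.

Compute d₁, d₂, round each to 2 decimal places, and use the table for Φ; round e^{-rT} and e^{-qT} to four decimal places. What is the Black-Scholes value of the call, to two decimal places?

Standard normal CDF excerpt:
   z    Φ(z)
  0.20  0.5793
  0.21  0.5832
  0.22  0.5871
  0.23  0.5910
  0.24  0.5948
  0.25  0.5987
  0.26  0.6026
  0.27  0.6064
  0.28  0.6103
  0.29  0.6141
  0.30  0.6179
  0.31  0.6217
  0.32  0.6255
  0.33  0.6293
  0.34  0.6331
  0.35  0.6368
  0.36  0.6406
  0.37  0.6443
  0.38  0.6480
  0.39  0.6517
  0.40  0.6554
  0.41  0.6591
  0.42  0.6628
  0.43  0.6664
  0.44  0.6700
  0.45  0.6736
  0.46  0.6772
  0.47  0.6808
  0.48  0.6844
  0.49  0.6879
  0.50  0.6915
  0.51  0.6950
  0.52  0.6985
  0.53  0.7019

σ√T = 0.51 × 0.5000 = 0.2550
d₁ = [ln(112/102) + (0.065 − 0.05 + 0.51²/2)·0.25] / 0.2550 = [0.0935 + 0.0363] / 0.2550 = 0.5090 → 0.51
d₂ = d₁ − σ√T = 0.5090 − 0.2550 = 0.2540 → 0.25
exp(−qT) = exp(−0.05·0.25) = 0.9876;  exp(−rT) = exp(−0.065·0.25) = 0.9839
C = 112·0.9876·N(0.51) − 102·0.9839·N(0.25) = 112·0.9876·0.6950 − 102·0.9839·0.5987 = 76.8748 − 60.0842 = 16.7906

£16.79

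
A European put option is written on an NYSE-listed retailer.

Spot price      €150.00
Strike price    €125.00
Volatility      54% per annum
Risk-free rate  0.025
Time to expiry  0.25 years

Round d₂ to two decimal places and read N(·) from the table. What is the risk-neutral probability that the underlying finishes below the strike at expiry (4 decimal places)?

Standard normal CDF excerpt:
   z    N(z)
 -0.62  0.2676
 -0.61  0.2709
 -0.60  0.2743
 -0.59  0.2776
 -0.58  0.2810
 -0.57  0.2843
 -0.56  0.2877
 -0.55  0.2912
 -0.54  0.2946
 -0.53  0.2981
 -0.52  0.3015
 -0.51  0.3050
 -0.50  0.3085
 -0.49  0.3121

0.2877

T = 0.25;  σ√T = 0.2700
ln(S/K) + (r + σ²/2)T = ln(150/125) + (0.025 + 0.54²/2)·0.25 = 0.1823 + 0.0427 = 0.2250
d₁ = 0.2250 / 0.2700 = 0.8334 ⇒ 0.83
d₂ = d₁ − σ√T = 0.8334 − 0.2700 = 0.5634 ⇒ 0.56
Risk-neutral Pr[S_T < K] = N(−d₂) = N(-0.56) = 0.2877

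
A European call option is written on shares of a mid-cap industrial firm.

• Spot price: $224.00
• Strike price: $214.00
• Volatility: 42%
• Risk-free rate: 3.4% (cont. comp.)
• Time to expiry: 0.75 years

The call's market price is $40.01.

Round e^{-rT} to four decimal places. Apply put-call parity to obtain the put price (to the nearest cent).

exp(−rT) = exp(−0.034·0.75) = 0.9748
Put-call parity: C − P = S − K·e^(−rT) = 224 − 214·0.9748 = 224 − 208.6072 = 15.3928
P = C − (C − P) = 40.01 − (15.3928) = 24.6172

$24.62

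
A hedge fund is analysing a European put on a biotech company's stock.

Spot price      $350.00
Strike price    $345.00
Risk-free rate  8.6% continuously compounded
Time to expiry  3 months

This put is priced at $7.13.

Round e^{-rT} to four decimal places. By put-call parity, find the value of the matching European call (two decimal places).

exp(−rT) = exp(−0.086·0.25) = 0.9787
Put-call parity: C − P = S − K·e^(−rT) = 350 − 345·0.9787 = 350 − 337.6515 = 12.3485
C = P + (C − P) = 7.13 + (12.3485) = 19.4785

$19.48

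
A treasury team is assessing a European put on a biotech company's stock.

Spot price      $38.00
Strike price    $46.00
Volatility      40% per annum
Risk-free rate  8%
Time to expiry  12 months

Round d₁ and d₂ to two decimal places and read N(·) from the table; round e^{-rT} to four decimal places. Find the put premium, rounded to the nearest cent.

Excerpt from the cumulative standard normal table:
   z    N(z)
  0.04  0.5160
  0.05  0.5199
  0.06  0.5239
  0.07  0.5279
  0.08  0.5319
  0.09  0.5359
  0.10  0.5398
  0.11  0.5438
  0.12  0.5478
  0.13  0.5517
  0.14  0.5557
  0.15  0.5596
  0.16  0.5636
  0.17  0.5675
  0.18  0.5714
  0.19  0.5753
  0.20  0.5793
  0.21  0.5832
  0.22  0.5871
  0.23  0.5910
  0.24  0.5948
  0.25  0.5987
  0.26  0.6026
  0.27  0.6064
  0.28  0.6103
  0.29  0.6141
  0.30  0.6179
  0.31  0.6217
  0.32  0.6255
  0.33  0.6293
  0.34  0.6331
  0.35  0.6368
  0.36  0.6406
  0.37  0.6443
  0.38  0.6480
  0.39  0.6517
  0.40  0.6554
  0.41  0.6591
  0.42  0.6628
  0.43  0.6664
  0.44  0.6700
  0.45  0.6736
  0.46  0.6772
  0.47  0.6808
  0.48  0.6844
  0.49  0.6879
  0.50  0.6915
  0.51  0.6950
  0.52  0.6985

σ√T = 0.4·√1 = 0.4000
ln(S/K) + (r + σ²/2)T = ln(38/46) + (0.08 + 0.4²/2)·1 = -0.1911 + 0.1600 = -0.0311
d₁ = -0.0311 / 0.4000 = -0.0776 ⇒ -0.08
d₂ = d₁ − σ√T = -0.0776 − 0.4000 = -0.4776 ⇒ -0.48
e^(−rT) = e^(−0.08·1) = 0.9231
P = 46·0.9231·N(0.48) − 38·N(0.08) = 46·0.9231·0.6844 − 38·0.5319 = 29.0614 − 20.2122 = 8.8492

$8.85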